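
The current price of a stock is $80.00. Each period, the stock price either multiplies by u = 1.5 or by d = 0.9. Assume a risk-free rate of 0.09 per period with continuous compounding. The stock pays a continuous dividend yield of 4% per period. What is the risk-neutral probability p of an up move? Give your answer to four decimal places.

Per-period risk-free factor R = e^0.09 = 1.0942; dividend-adjusted growth = e^(0.09−0.04) = 1.0513.
Risk-neutral probability p = (1.0513 − 0.9)/(1.5 − 0.9) = 0.1513/0.6000 = 0.2521

p = 0.2521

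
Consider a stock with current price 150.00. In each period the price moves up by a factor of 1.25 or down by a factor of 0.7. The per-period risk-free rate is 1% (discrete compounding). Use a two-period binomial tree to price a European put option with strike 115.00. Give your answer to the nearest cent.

Risk-neutral probability p = (1 + 0.01 − 0.7)/(1.25 − 0.7) = 0.3100/0.5500 = 0.5636
Terminal stock prices: S_uu = 234.4, S_ud = 131.2, S_dd = 73.5
Terminal payoffs (K − S): max(-119.4, 0) = 0, max(-16.25, 0) = 0, max(41.5, 0) = 41.5
Node u (S = 187.5): V_u = 1/1.01·[0.5636·0.0000 + 0.4364·0.0000] = 0.0000
Node d (S = 105): V_d = 1/1.01·[0.5636·0.0000 + 0.4364·41.5000] = 17.9298
Node 0 (S = 150): V_0 = 1/1.01·[0.5636·0.0000 + 0.4364·17.9298] = 7.7464

7.75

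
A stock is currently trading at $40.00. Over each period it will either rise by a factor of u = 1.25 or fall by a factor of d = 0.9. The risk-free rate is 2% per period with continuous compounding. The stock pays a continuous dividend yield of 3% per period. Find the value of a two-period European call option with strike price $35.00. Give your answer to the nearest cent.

$5.42

Per-period risk-free factor R = e^0.02 = 1.0202; dividend-adjusted growth = e^(0.02−0.03) = 0.9900.
Risk-neutral probability p = (0.9900 − 0.9)/(1.25 − 0.9) = 0.0900/0.3500 = 0.2573
Terminal stock prices: S_uu = 62.5, S_ud = 45, S_dd = 32.4
Terminal payoffs (S − K): max(27.5, 0) = 27.5, max(10, 0) = 10, max(-2.6, 0) = 0
Node u (S = 50): V_u = e^(−0.02)·[0.2573·27.5000 + 0.7427·10.0000] = 14.2153
Node d (S = 36): V_d = e^(−0.02)·[0.2573·10.0000 + 0.7427·0.0000] = 2.5219
Node 0 (S = 40): V_0 = e^(−0.02)·[0.2573·14.2153 + 0.7427·2.5219] = 5.4209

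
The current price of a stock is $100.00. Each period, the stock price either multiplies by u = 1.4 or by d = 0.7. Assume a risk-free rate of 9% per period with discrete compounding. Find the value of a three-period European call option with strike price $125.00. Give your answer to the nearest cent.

$23.84

Risk-neutral probability p = (1 + 0.09 − 0.7)/(1.4 − 0.7) = 0.3900/0.7000 = 0.5571
Terminal stock prices: S_uuu = 274.4, S_uud = 137.2, S_udd = 68.6, S_ddd = 34.3
Terminal payoffs (S − K): max(149.4, 0) = 149.4, max(12.2, 0) = 12.2, max(-56.4, 0) = 0, max(-90.7, 0) = 0
Node uu (S = 196): V_uu = 1/1.09·[0.5571·149.4000 + 0.4429·12.2000] = 81.3211
Node ud (S = 98): V_ud = 1/1.09·[0.5571·12.2000 + 0.4429·0.0000] = 6.2359
Node dd (S = 49): V_dd = 1/1.09·[0.5571·0.0000 + 0.4429·0.0000] = 0.0000
Node u (S = 140): V_u = 1/1.09·[0.5571·81.3211 + 0.4429·6.2359] = 44.1001
Node d (S = 70): V_d = 1/1.09·[0.5571·6.2359 + 0.4429·0.0000] = 3.1874
Node 0 (S = 100): V_0 = 1/1.09·[0.5571·44.1001 + 0.4429·3.1874] = 23.8363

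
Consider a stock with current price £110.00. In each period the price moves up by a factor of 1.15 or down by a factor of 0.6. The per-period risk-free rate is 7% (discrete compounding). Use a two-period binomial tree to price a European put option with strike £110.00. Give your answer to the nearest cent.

£8.71

Risk-neutral probability p = (1 + 0.07 − 0.6)/(1.15 − 0.6) = 0.4700/0.5500 = 0.8545
Terminal stock prices: S_uu = 145.5, S_ud = 75.9, S_dd = 39.6
Terminal payoffs (K − S): max(-35.47, 0) = 0, max(34.1, 0) = 34.1, max(70.4, 0) = 70.4
Node u (S = 126.5): V_u = 1/1.07·[0.8545·0.0000 + 0.1455·34.1000] = 4.6355
Node d (S = 66): V_d = 1/1.07·[0.8545·34.1000 + 0.1455·70.4000] = 36.8037
Node 0 (S = 110): V_0 = 1/1.07·[0.8545·4.6355 + 0.1455·36.8037] = 8.7052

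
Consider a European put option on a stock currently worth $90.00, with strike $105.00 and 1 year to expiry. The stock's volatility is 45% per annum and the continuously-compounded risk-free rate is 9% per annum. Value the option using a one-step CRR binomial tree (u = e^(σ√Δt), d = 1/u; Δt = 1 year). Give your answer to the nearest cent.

$22.17

CRR parameters: u = e^(σ√Δt) = e^(0.45·√1) = 1.5683, d = 1/u = 0.6376
Per-period rate: rΔt = 0.09·1 = 0.09, so R = e^0.09 = 1.0942
Risk-neutral probability p = (e^0.09 − 0.6376)/(1.5683 − 0.6376) = 0.4565/0.9307 = 0.4905
Terminal stock prices: S_u = 141.1, S_d = 57.39
Terminal payoffs (K − S): max(-36.15, 0) = 0, max(47.61, 0) = 47.61
Node 0 (S = 90): V_0 = e^(−0.09)·[0.4905·0.0000 + 0.5095·47.6135] = 22.1690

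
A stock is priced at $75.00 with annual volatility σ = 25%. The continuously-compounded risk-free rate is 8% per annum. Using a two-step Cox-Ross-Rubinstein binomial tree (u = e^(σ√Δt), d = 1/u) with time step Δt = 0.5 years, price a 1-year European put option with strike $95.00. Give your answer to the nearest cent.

$16.25

CRR parameters: u = e^(σ√Δt) = e^(0.25·√0.5) = 1.1934, d = 1/u = 0.8380
Per-period rate: rΔt = 0.08·0.5 = 0.04, so R = e^0.04 = 1.0408
Risk-neutral probability p = (e^0.04 − 0.8380)/(1.1934 − 0.8380) = 0.2028/0.3554 = 0.5708
Terminal stock prices: S_uu = 106.8, S_ud = 75, S_dd = 52.66
Terminal payoffs (K − S): max(-11.81, 0) = 0, max(20, 0) = 20, max(42.34, 0) = 42.34
Node u (S = 89.5): V_u = e^(−0.04)·[0.5708·0.0000 + 0.4292·20.0000] = 8.2483
Node d (S = 62.85): V_d = e^(−0.04)·[0.5708·20.0000 + 0.4292·42.3359] = 28.4275
Node 0 (S = 75): V_0 = e^(−0.04)·[0.5708·8.2483 + 0.4292·28.4275] = 16.2471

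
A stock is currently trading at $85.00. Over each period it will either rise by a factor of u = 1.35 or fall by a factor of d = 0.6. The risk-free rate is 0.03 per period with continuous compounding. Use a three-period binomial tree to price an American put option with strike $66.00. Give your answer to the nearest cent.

$10.75

Risk-neutral probability p = (e^0.03 − 0.6)/(1.35 − 0.6) = 0.4305/0.7500 = 0.5739
Terminal stock prices: S_uuu = 209.1, S_uud = 92.95, S_udd = 41.31, S_ddd = 18.36
Terminal payoffs (K − S): max(-143.1, 0) = 0, max(-26.95, 0) = 0, max(24.69, 0) = 24.69, max(47.64, 0) = 47.64
Node uu (S = 154.9): continuation = e^(−0.03)·[0.5739·0.0000 + 0.4261·0.0000] = 0.0000; exercise value = 0.0000 ≤ continuation, so V_uu = 0.0000
Node ud (S = 68.85): continuation = e^(−0.03)·[0.5739·0.0000 + 0.4261·24.6900] = 10.2085; exercise value = 0.0000 ≤ continuation, so V_ud = 10.2085
Node dd (S = 30.6): continuation = e^(−0.03)·[0.5739·24.6900 + 0.4261·47.6400] = 33.4494; exercise value = 35.4000 > continuation, so V_dd = 35.4000 (exercise)
Node u (S = 114.8): continuation = e^(−0.03)·[0.5739·0.0000 + 0.4261·10.2085] = 4.2209; exercise value = 0.0000 ≤ continuation, so V_u = 4.2209
Node d (S = 51): continuation = e^(−0.03)·[0.5739·10.2085 + 0.4261·35.4000] = 20.3227; exercise value = 15.0000 ≤ continuation, so V_d = 20.3227
Node 0 (S = 85): continuation = e^(−0.03)·[0.5739·4.2209 + 0.4261·20.3227] = 10.7538; exercise value = 0.0000 ≤ continuation, so V_0 = 10.7538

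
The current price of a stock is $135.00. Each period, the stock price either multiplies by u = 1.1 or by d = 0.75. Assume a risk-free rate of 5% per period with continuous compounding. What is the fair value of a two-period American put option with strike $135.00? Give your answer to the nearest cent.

$7.03

Risk-neutral probability p = (e^0.05 − 0.75)/(1.1 − 0.75) = 0.3013/0.3500 = 0.8608
Terminal stock prices: S_uu = 163.4, S_ud = 111.4, S_dd = 75.94
Terminal payoffs (K − S): max(-28.35, 0) = 0, max(23.62, 0) = 23.62, max(59.06, 0) = 59.06
Node u (S = 148.5): continuation = e^(−0.05)·[0.8608·0.0000 + 0.1392·23.6250] = 3.1288; exercise value = 0.0000 ≤ continuation, so V_u = 3.1288
Node d (S = 101.2): continuation = e^(−0.05)·[0.8608·23.6250 + 0.1392·59.0625] = 27.1660; exercise value = 33.7500 > continuation, so V_d = 33.7500 (exercise)
Node 0 (S = 135): continuation = e^(−0.05)·[0.8608·3.1288 + 0.1392·33.7500] = 7.0315; exercise value = 0.0000 ≤ continuation, so V_0 = 7.0315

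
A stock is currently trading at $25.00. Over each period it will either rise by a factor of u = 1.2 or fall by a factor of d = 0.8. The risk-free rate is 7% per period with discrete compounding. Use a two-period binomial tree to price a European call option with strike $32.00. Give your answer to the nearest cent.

Risk-neutral probability p = (1 + 0.07 − 0.8)/(1.2 − 0.8) = 0.2700/0.4000 = 0.6750
Terminal stock prices: S_uu = 36, S_ud = 24, S_dd = 16
Terminal payoffs (S − K): max(4, 0) = 4, max(-8, 0) = 0, max(-16, 0) = 0
Node u (S = 30): V_u = 1/1.07·[0.6750·4.0000 + 0.3250·0.0000] = 2.5234
Node d (S = 20): V_d = 1/1.07·[0.6750·0.0000 + 0.3250·0.0000] = 0.0000
Node 0 (S = 25): V_0 = 1/1.07·[0.6750·2.5234 + 0.3250·0.0000] = 1.5918

$1.59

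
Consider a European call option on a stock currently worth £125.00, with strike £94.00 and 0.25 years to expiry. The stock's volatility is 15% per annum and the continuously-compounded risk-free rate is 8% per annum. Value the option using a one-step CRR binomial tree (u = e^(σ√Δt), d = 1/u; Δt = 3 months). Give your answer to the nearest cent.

CRR parameters: u = e^(σ√Δt) = e^(0.15·√0.25) = 1.0779, d = 1/u = 0.9277
Per-period rate: rΔt = 0.08·0.25 = 0.02, so R = e^0.02 = 1.0202
Risk-neutral probability p = (e^0.02 − 0.9277)/(1.0779 − 0.9277) = 0.0925/0.1501 = 0.6158
Terminal stock prices: S_u = 134.7, S_d = 116
Terminal payoffs (S − K): max(40.74, 0) = 40.74, max(21.97, 0) = 21.97
Node 0 (S = 125): V_0 = e^(−0.02)·[0.6158·40.7355 + 0.3842·21.9679] = 32.8613

£32.86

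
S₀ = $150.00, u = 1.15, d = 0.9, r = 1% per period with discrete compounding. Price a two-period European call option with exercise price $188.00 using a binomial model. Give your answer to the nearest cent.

$1.97

Risk-neutral probability p = (1 + 0.01 − 0.9)/(1.15 − 0.9) = 0.1100/0.2500 = 0.4400
Terminal stock prices: S_uu = 198.4, S_ud = 155.2, S_dd = 121.5
Terminal payoffs (S − K): max(10.37, 0) = 10.37, max(-32.75, 0) = 0, max(-66.5, 0) = 0
Node u (S = 172.5): V_u = 1/1.01·[0.4400·10.3750 + 0.5600·0.0000] = 4.5198
Node d (S = 135): V_d = 1/1.01·[0.4400·0.0000 + 0.5600·0.0000] = 0.0000
Node 0 (S = 150): V_0 = 1/1.01·[0.4400·4.5198 + 0.5600·0.0000] = 1.9690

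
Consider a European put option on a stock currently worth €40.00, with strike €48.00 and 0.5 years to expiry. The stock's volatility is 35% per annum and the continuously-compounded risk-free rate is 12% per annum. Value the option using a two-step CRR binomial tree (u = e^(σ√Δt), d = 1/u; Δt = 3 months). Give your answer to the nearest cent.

CRR parameters: u = e^(σ√Δt) = e^(0.35·√0.25) = 1.1912, d = 1/u = 0.8395
Per-period rate: rΔt = 0.12·0.25 = 0.03, so R = e^0.03 = 1.0305
Risk-neutral probability p = (e^0.03 − 0.8395)/(1.1912 − 0.8395) = 0.1910/0.3518 = 0.5429
Terminal stock prices: S_uu = 56.76, S_ud = 40, S_dd = 28.19
Terminal payoffs (K − S): max(-8.763, 0) = 0, max(8, 0) = 8, max(19.81, 0) = 19.81
Node u (S = 47.65): V_u = e^(−0.03)·[0.5429·0.0000 + 0.4571·8.0000] = 3.5485
Node d (S = 33.58): V_d = e^(−0.03)·[0.5429·8.0000 + 0.4571·19.8125] = 13.0031
Node 0 (S = 40): V_0 = e^(−0.03)·[0.5429·3.5485 + 0.4571·13.0031] = 7.6373

€7.64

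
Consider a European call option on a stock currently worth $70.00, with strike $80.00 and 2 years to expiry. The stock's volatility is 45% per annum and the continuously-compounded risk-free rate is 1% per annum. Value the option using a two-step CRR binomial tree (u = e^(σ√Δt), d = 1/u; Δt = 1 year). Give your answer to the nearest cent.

$14.47

CRR parameters: u = e^(σ√Δt) = e^(0.45·√1) = 1.5683, d = 1/u = 0.6376
Per-period rate: rΔt = 0.01·1 = 0.01, so R = e^0.01 = 1.0101
Risk-neutral probability p = (e^0.01 − 0.6376)/(1.5683 − 0.6376) = 0.3724/0.9307 = 0.4002
Terminal stock prices: S_uu = 172.2, S_ud = 70, S_dd = 28.46
Terminal payoffs (S − K): max(92.17, 0) = 92.17, max(-10, 0) = 0, max(-51.54, 0) = 0
Node u (S = 109.8): V_u = e^(−0.01)·[0.4002·92.1722 + 0.5998·0.0000] = 36.5166
Node d (S = 44.63): V_d = e^(−0.01)·[0.4002·0.0000 + 0.5998·0.0000] = 0.0000
Node 0 (S = 70): V_0 = e^(−0.01)·[0.4002·36.5166 + 0.5998·0.0000] = 14.4671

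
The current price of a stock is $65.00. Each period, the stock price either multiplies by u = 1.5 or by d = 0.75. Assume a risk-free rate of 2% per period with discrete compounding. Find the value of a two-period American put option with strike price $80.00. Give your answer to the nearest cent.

$21.13

Risk-neutral probability p = (1 + 0.02 − 0.75)/(1.5 − 0.75) = 0.2700/0.7500 = 0.3600
Terminal stock prices: S_uu = 146.2, S_ud = 73.12, S_dd = 36.56
Terminal payoffs (K − S): max(-66.25, 0) = 0, max(6.875, 0) = 6.875, max(43.44, 0) = 43.44
Node u (S = 97.5): continuation = 1/1.02·[0.3600·0.0000 + 0.6400·6.8750] = 4.3137; exercise value = 0.0000 ≤ continuation, so V_u = 4.3137
Node d (S = 48.75): continuation = 1/1.02·[0.3600·6.8750 + 0.6400·43.4375] = 29.6814; exercise value = 31.2500 > continuation, so V_d = 31.2500 (exercise)
Node 0 (S = 65): continuation = 1/1.02·[0.3600·4.3137 + 0.6400·31.2500] = 21.1303; exercise value = 15.0000 ≤ continuation, so V_0 = 21.1303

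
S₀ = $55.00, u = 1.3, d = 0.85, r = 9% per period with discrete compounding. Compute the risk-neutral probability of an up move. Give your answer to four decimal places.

p = 0.5333

Risk-neutral probability p = (1 + 0.09 − 0.85)/(1.3 − 0.85) = 0.2400/0.4500 = 0.5333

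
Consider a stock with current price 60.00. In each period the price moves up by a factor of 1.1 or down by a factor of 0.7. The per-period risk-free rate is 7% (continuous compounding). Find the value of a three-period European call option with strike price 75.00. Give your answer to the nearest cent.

3.18

Risk-neutral probability p = (e^0.07 − 0.7)/(1.1 − 0.7) = 0.3725/0.4000 = 0.9313
Terminal stock prices: S_uuu = 79.86, S_uud = 50.82, S_udd = 32.34, S_ddd = 20.58
Terminal payoffs (S − K): max(4.86, 0) = 4.86, max(-24.18, 0) = 0, max(-42.66, 0) = 0, max(-54.42, 0) = 0
Node uu (S = 72.6): V_uu = e^(−0.07)·[0.9313·4.8600 + 0.0687·0.0000] = 4.2200
Node ud (S = 46.2): V_ud = e^(−0.07)·[0.9313·0.0000 + 0.0687·0.0000] = 0.0000
Node dd (S = 29.4): V_dd = e^(−0.07)·[0.9313·0.0000 + 0.0687·0.0000] = 0.0000
Node u (S = 66): V_u = e^(−0.07)·[0.9313·4.2200 + 0.0687·0.0000] = 3.6643
Node d (S = 42): V_d = e^(−0.07)·[0.9313·0.0000 + 0.0687·0.0000] = 0.0000
Node 0 (S = 60): V_0 = e^(−0.07)·[0.9313·3.6643 + 0.0687·0.0000] = 3.1817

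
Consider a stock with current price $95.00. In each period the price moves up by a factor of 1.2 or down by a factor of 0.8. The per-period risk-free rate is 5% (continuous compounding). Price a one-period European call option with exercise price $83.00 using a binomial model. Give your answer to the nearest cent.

Risk-neutral probability p = (e^0.05 − 0.8)/(1.2 − 0.8) = 0.2513/0.4000 = 0.6282
Terminal stock prices: S_u = 114, S_d = 76
Terminal payoffs (S − K): max(31, 0) = 31, max(-7, 0) = 0
Node 0 (S = 95): V_0 = e^(−0.05)·[0.6282·31.0000 + 0.3718·0.0000] = 18.5238

$18.52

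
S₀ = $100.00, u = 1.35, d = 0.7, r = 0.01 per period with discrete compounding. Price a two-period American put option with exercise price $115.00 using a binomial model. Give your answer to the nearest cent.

$28.32

Risk-neutral probability p = (1 + 0.01 − 0.7)/(1.35 − 0.7) = 0.3100/0.6500 = 0.4769
Terminal stock prices: S_uu = 182.3, S_ud = 94.5, S_dd = 49
Terminal payoffs (K − S): max(-67.25, 0) = 0, max(20.5, 0) = 20.5, max(66, 0) = 66
Node u (S = 135): continuation = 1/1.01·[0.4769·0.0000 + 0.5231·20.5000] = 10.6169; exercise value = 0.0000 ≤ continuation, so V_u = 10.6169
Node d (S = 70): continuation = 1/1.01·[0.4769·20.5000 + 0.5231·66.0000] = 43.8614; exercise value = 45.0000 > continuation, so V_d = 45.0000 (exercise)
Node 0 (S = 100): continuation = 1/1.01·[0.4769·10.6169 + 0.5231·45.0000] = 28.3187; exercise value = 15.0000 ≤ continuation, so V_0 = 28.3187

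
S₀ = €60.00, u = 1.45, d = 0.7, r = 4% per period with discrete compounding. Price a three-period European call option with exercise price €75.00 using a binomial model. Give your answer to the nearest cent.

€12.92

Risk-neutral probability p = (1 + 0.04 − 0.7)/(1.45 − 0.7) = 0.3400/0.7500 = 0.4533
Terminal stock prices: S_uuu = 182.9, S_uud = 88.3, S_udd = 42.63, S_ddd = 20.58
Terminal payoffs (S − K): max(107.9, 0) = 107.9, max(13.3, 0) = 13.3, max(-32.37, 0) = 0, max(-54.42, 0) = 0
Node uu (S = 126.2): V_uu = 1/1.04·[0.4533·107.9175 + 0.5467·13.3050] = 54.0346
Node ud (S = 60.9): V_ud = 1/1.04·[0.4533·13.3050 + 0.5467·0.0000] = 5.7996
Node dd (S = 29.4): V_dd = 1/1.04·[0.4533·0.0000 + 0.5467·0.0000] = 0.0000
Node u (S = 87): V_u = 1/1.04·[0.4533·54.0346 + 0.5467·5.7996] = 26.6021
Node d (S = 42): V_d = 1/1.04·[0.4533·5.7996 + 0.5467·0.0000] = 2.5280
Node 0 (S = 60): V_0 = 1/1.04·[0.4533·26.6021 + 0.5467·2.5280] = 12.9246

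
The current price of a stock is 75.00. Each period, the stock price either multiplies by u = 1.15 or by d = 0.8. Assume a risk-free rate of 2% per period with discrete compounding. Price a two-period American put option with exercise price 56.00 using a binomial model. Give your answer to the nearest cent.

1.06

Risk-neutral probability p = (1 + 0.02 − 0.8)/(1.15 − 0.8) = 0.2200/0.3500 = 0.6286
Terminal stock prices: S_uu = 99.19, S_ud = 69, S_dd = 48
Terminal payoffs (K − S): max(-43.19, 0) = 0, max(-13, 0) = 0, max(8, 0) = 8
Node u (S = 86.25): continuation = 1/1.02·[0.6286·0.0000 + 0.3714·0.0000] = 0.0000; exercise value = 0.0000 ≤ continuation, so V_u = 0.0000
Node d (S = 60): continuation = 1/1.02·[0.6286·0.0000 + 0.3714·8.0000] = 2.9132; exercise value = 0.0000 ≤ continuation, so V_d = 2.9132
Node 0 (S = 75): continuation = 1/1.02·[0.6286·0.0000 + 0.3714·2.9132] = 1.0608; exercise value = 0.0000 ≤ continuation, so V_0 = 1.0608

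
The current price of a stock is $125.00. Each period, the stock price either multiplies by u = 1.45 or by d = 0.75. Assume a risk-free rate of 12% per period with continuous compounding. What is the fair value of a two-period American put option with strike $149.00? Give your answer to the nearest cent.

Risk-neutral probability p = (e^0.12 − 0.75)/(1.45 − 0.75) = 0.3775/0.7000 = 0.5393
Terminal stock prices: S_uu = 262.8, S_ud = 135.9, S_dd = 70.31
Terminal payoffs (K − S): max(-113.8, 0) = 0, max(13.06, 0) = 13.06, max(78.69, 0) = 78.69
Node u (S = 181.2): continuation = e^(−0.12)·[0.5393·0.0000 + 0.4607·13.0625] = 5.3376; exercise value = 0.0000 ≤ continuation, so V_u = 5.3376
Node d (S = 93.75): continuation = e^(−0.12)·[0.5393·13.0625 + 0.4607·78.6875] = 38.4011; exercise value = 55.2500 > continuation, so V_d = 55.2500 (exercise)
Node 0 (S = 125): continuation = e^(−0.12)·[0.5393·5.3376 + 0.4607·55.2500] = 25.1293; exercise value = 24.0000 ≤ continuation, so V_0 = 25.1293

$25.13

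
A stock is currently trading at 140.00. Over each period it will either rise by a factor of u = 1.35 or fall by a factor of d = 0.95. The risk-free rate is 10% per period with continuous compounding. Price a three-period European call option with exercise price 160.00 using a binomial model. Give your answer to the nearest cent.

28.26

Risk-neutral probability p = (e^0.1 − 0.95)/(1.35 − 0.95) = 0.1552/0.4000 = 0.3879
Terminal stock prices: S_uuu = 344.5, S_uud = 242.4, S_udd = 170.6, S_ddd = 120
Terminal payoffs (S − K): max(184.5, 0) = 184.5, max(82.39, 0) = 82.39, max(10.57, 0) = 10.57, max(-39.97, 0) = 0
Node uu (S = 255.2): V_uu = e^(−0.1)·[0.3879·184.4525 + 0.6121·82.3925] = 110.3760
Node ud (S = 179.5): V_ud = e^(−0.1)·[0.3879·82.3925 + 0.6121·10.5725] = 34.7760
Node dd (S = 126.3): V_dd = e^(−0.1)·[0.3879·10.5725 + 0.6121·0.0000] = 3.7111
Node u (S = 189): V_u = e^(−0.1)·[0.3879·110.3760 + 0.6121·34.7760] = 58.0031
Node d (S = 133): V_d = e^(−0.1)·[0.3879·34.7760 + 0.6121·3.7111] = 14.2621
Node 0 (S = 140): V_0 = e^(−0.1)·[0.3879·58.0031 + 0.6121·14.2621] = 28.2584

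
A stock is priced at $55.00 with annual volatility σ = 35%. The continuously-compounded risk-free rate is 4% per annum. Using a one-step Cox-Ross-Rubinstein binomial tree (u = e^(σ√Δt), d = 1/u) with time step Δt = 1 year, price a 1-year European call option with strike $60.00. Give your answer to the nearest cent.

CRR parameters: u = e^(σ√Δt) = e^(0.35·√1) = 1.4191, d = 1/u = 0.7047
Per-period rate: rΔt = 0.04·1 = 0.04, so R = e^0.04 = 1.0408
Risk-neutral probability p = (e^0.04 − 0.7047)/(1.4191 − 0.7047) = 0.3361/0.7144 = 0.4705
Terminal stock prices: S_u = 78.05, S_d = 38.76
Terminal payoffs (S − K): max(18.05, 0) = 18.05, max(-21.24, 0) = 0
Node 0 (S = 55): V_0 = e^(−0.04)·[0.4705·18.0487 + 0.5295·0.0000] = 8.1591

$8.16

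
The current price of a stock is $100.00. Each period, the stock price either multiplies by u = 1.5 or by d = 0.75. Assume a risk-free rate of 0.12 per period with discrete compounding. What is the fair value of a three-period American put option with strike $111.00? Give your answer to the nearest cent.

Risk-neutral probability p = (1 + 0.12 − 0.75)/(1.5 − 0.75) = 0.3700/0.7500 = 0.4933
Terminal stock prices: S_uuu = 337.5, S_uud = 168.8, S_udd = 84.38, S_ddd = 42.19
Terminal payoffs (K − S): max(-226.5, 0) = 0, max(-57.75, 0) = 0, max(26.62, 0) = 26.62, max(68.81, 0) = 68.81
Node uu (S = 225): continuation = 1/1.12·[0.4933·0.0000 + 0.5067·0.0000] = 0.0000; exercise value = 0.0000 ≤ continuation, so V_uu = 0.0000
Node ud (S = 112.5): continuation = 1/1.12·[0.4933·0.0000 + 0.5067·26.6250] = 12.0446; exercise value = 0.0000 ≤ continuation, so V_ud = 12.0446
Node dd (S = 56.25): continuation = 1/1.12·[0.4933·26.6250 + 0.5067·68.8125] = 42.8571; exercise value = 54.7500 > continuation, so V_dd = 54.7500 (exercise)
Node u (S = 150): continuation = 1/1.12·[0.4933·0.0000 + 0.5067·12.0446] = 5.4488; exercise value = 0.0000 ≤ continuation, so V_u = 5.4488
Node d (S = 75): continuation = 1/1.12·[0.4933·12.0446 + 0.5067·54.7500] = 30.0732; exercise value = 36.0000 > continuation, so V_d = 36.0000 (exercise)
Node 0 (S = 100): continuation = 1/1.12·[0.4933·5.4488 + 0.5067·36.0000] = 18.6858; exercise value = 11.0000 ≤ continuation, so V_0 = 18.6858

$18.69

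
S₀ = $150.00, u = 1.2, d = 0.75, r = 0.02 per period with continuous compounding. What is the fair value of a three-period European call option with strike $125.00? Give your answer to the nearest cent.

Risk-neutral probability p = (e^0.02 − 0.75)/(1.2 − 0.75) = 0.2702/0.4500 = 0.6004
Terminal stock prices: S_uuu = 259.2, S_uud = 162, S_udd = 101.2, S_ddd = 63.28
Terminal payoffs (S − K): max(134.2, 0) = 134.2, max(37, 0) = 37, max(-23.75, 0) = 0, max(-61.72, 0) = 0
Node uu (S = 216): V_uu = e^(−0.02)·[0.6004·134.2000 + 0.3996·37.0000] = 93.4752
Node ud (S = 135): V_ud = e^(−0.02)·[0.6004·37.0000 + 0.3996·0.0000] = 21.7766
Node dd (S = 84.38): V_dd = e^(−0.02)·[0.6004·0.0000 + 0.3996·0.0000] = 0.0000
Node u (S = 180): V_u = e^(−0.02)·[0.6004·93.4752 + 0.3996·21.7766] = 63.5442
Node d (S = 112.5): V_d = e^(−0.02)·[0.6004·21.7766 + 0.3996·0.0000] = 12.8168
Node 0 (S = 150): V_0 = e^(−0.02)·[0.6004·63.5442 + 0.3996·12.8168] = 42.4190

$42.42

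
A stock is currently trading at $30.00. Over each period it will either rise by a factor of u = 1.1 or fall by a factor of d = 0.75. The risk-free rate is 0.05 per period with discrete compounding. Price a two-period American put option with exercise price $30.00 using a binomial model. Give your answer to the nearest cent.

$1.60

Risk-neutral probability p = (1 + 0.05 − 0.75)/(1.1 − 0.75) = 0.3000/0.3500 = 0.8571
Terminal stock prices: S_uu = 36.3, S_ud = 24.75, S_dd = 16.88
Terminal payoffs (K − S): max(-6.3, 0) = 0, max(5.25, 0) = 5.25, max(13.12, 0) = 13.12
Node u (S = 33): continuation = 1/1.05·[0.8571·0.0000 + 0.1429·5.2500] = 0.7143; exercise value = 0.0000 ≤ continuation, so V_u = 0.7143
Node d (S = 22.5): continuation = 1/1.05·[0.8571·5.2500 + 0.1429·13.1250] = 6.0714; exercise value = 7.5000 > continuation, so V_d = 7.5000 (exercise)
Node 0 (S = 30): continuation = 1/1.05·[0.8571·0.7143 + 0.1429·7.5000] = 1.6035; exercise value = 0.0000 ≤ continuation, so V_0 = 1.6035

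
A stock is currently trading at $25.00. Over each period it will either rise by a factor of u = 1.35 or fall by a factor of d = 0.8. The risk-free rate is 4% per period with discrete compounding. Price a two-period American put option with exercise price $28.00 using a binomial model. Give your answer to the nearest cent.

Risk-neutral probability p = (1 + 0.04 − 0.8)/(1.35 − 0.8) = 0.2400/0.5500 = 0.4364
Terminal stock prices: S_uu = 45.56, S_ud = 27, S_dd = 16
Terminal payoffs (K − S): max(-17.56, 0) = 0, max(1, 0) = 1, max(12, 0) = 12
Node u (S = 33.75): continuation = 1/1.04·[0.4364·0.0000 + 0.5636·1.0000] = 0.5420; exercise value = 0.0000 ≤ continuation, so V_u = 0.5420
Node d (S = 20): continuation = 1/1.04·[0.4364·1.0000 + 0.5636·12.0000] = 6.9231; exercise value = 8.0000 > continuation, so V_d = 8.0000 (exercise)
Node 0 (S = 25): continuation = 1/1.04·[0.4364·0.5420 + 0.5636·8.0000] = 4.5631; exercise value = 3.0000 ≤ continuation, so V_0 = 4.5631

$4.56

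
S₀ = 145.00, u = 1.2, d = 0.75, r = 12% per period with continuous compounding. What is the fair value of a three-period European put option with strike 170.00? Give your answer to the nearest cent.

Risk-neutral probability p = (e^0.12 − 0.75)/(1.2 − 0.75) = 0.3775/0.4500 = 0.8389
Terminal stock prices: S_uuu = 250.6, S_uud = 156.6, S_udd = 97.88, S_ddd = 61.17
Terminal payoffs (K − S): max(-80.56, 0) = 0, max(13.4, 0) = 13.4, max(72.12, 0) = 72.12, max(108.8, 0) = 108.8
Node uu (S = 208.8): V_uu = e^(−0.12)·[0.8389·0.0000 + 0.1611·13.4000] = 1.9148
Node ud (S = 130.5): V_ud = e^(−0.12)·[0.8389·13.4000 + 0.1611·72.1250] = 20.2765
Node dd (S = 81.56): V_dd = e^(−0.12)·[0.8389·72.1250 + 0.1611·108.8281] = 69.2140
Node u (S = 174): V_u = e^(−0.12)·[0.8389·1.9148 + 0.1611·20.2765] = 4.3222
Node d (S = 108.8): V_d = e^(−0.12)·[0.8389·20.2765 + 0.1611·69.2140] = 24.9767
Node 0 (S = 145): V_0 = e^(−0.12)·[0.8389·4.3222 + 0.1611·24.9767] = 6.7849

6.78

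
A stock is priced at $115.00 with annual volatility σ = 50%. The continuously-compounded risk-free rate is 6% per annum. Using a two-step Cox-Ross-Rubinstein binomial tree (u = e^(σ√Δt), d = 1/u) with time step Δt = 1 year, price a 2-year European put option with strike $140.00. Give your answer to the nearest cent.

CRR parameters: u = e^(σ√Δt) = e^(0.5·√1) = 1.6487, d = 1/u = 0.6065
Per-period rate: rΔt = 0.06·1 = 0.06, so R = e^0.06 = 1.0618
Risk-neutral probability p = (e^0.06 − 0.6065)/(1.6487 − 0.6065) = 0.4553/1.0422 = 0.4369
Terminal stock prices: S_uu = 312.6, S_ud = 115, S_dd = 42.31
Terminal payoffs (K − S): max(-172.6, 0) = 0, max(25, 0) = 25, max(97.69, 0) = 97.69
Node u (S = 189.6): V_u = e^(−0.06)·[0.4369·0.0000 + 0.5631·25.0000] = 13.2583
Node d (S = 69.75): V_d = e^(−0.06)·[0.4369·25.0000 + 0.5631·97.6939] = 62.0960
Node 0 (S = 115): V_0 = e^(−0.06)·[0.4369·13.2583 + 0.5631·62.0960] = 38.3864

$38.39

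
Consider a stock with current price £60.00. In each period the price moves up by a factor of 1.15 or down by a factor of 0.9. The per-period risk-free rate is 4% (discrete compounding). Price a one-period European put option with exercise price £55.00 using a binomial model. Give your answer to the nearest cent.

£0.42

Risk-neutral probability p = (1 + 0.04 − 0.9)/(1.15 − 0.9) = 0.1400/0.2500 = 0.5600
Terminal stock prices: S_u = 69, S_d = 54
Terminal payoffs (K − S): max(-14, 0) = 0, max(1, 0) = 1
Node 0 (S = 60): V_0 = 1/1.04·[0.5600·0.0000 + 0.4400·1.0000] = 0.4231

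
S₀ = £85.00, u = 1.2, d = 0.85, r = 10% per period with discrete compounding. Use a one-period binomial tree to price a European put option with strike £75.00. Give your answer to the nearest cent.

£0.71

Risk-neutral probability p = (1 + 0.1 − 0.85)/(1.2 − 0.85) = 0.2500/0.3500 = 0.7143
Terminal stock prices: S_u = 102, S_d = 72.25
Terminal payoffs (K − S): max(-27, 0) = 0, max(2.75, 0) = 2.75
Node 0 (S = 85): V_0 = 1/1.1·[0.7143·0.0000 + 0.2857·2.7500] = 0.7143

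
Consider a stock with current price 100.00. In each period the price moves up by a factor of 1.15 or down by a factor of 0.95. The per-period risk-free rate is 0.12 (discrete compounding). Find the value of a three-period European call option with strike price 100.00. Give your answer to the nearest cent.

28.86

Risk-neutral probability p = (1 + 0.12 − 0.95)/(1.15 − 0.95) = 0.1700/0.2000 = 0.8500
Terminal stock prices: S_uuu = 152.1, S_uud = 125.6, S_udd = 103.8, S_ddd = 85.74
Terminal payoffs (S − K): max(52.09, 0) = 52.09, max(25.64, 0) = 25.64, max(3.787, 0) = 3.787, max(-14.26, 0) = 0
Node uu (S = 132.2): V_uu = 1/1.12·[0.8500·52.0875 + 0.1500·25.6375] = 42.9643
Node ud (S = 109.2): V_ud = 1/1.12·[0.8500·25.6375 + 0.1500·3.7875] = 19.9643
Node dd (S = 90.25): V_dd = 1/1.12·[0.8500·3.7875 + 0.1500·0.0000] = 2.8744
Node u (S = 115): V_u = 1/1.12·[0.8500·42.9643 + 0.1500·19.9643] = 35.2806
Node d (S = 95): V_d = 1/1.12·[0.8500·19.9643 + 0.1500·2.8744] = 15.5364
Node 0 (S = 100): V_0 = 1/1.12·[0.8500·35.2806 + 0.1500·15.5364] = 28.8562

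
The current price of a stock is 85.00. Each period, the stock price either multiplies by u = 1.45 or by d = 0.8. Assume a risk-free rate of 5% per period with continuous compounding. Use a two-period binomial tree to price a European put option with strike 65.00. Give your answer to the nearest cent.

3.61

Risk-neutral probability p = (e^0.05 − 0.8)/(1.45 − 0.8) = 0.2513/0.6500 = 0.3866
Terminal stock prices: S_uu = 178.7, S_ud = 98.6, S_dd = 54.4
Terminal payoffs (K − S): max(-113.7, 0) = 0, max(-33.6, 0) = 0, max(10.6, 0) = 10.6
Node u (S = 123.2): V_u = e^(−0.05)·[0.3866·0.0000 + 0.6134·0.0000] = 0.0000
Node d (S = 68): V_d = e^(−0.05)·[0.3866·0.0000 + 0.6134·10.6000] = 6.1852
Node 0 (S = 85): V_0 = e^(−0.05)·[0.3866·0.0000 + 0.6134·6.1852] = 3.6092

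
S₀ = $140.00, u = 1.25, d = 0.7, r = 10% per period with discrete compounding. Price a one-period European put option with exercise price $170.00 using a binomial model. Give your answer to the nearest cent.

Risk-neutral probability p = (1 + 0.1 − 0.7)/(1.25 − 0.7) = 0.4000/0.5500 = 0.7273
Terminal stock prices: S_u = 175, S_d = 98
Terminal payoffs (K − S): max(-5, 0) = 0, max(72, 0) = 72
Node 0 (S = 140): V_0 = 1/1.1·[0.7273·0.0000 + 0.2727·72.0000] = 17.8512

$17.85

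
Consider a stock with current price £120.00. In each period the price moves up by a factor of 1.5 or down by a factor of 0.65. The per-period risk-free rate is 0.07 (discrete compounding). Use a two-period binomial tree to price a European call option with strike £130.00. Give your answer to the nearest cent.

Risk-neutral probability p = (1 + 0.07 − 0.65)/(1.5 − 0.65) = 0.4200/0.8500 = 0.4941
Terminal stock prices: S_uu = 270, S_ud = 117, S_dd = 50.7
Terminal payoffs (S − K): max(140, 0) = 140, max(-13, 0) = 0, max(-79.3, 0) = 0
Node u (S = 180): V_u = 1/1.07·[0.4941·140.0000 + 0.5059·0.0000] = 64.6509
Node d (S = 78): V_d = 1/1.07·[0.4941·0.0000 + 0.5059·0.0000] = 0.0000
Node 0 (S = 120): V_0 = 1/1.07·[0.4941·64.6509 + 0.5059·0.0000] = 29.8553

£29.86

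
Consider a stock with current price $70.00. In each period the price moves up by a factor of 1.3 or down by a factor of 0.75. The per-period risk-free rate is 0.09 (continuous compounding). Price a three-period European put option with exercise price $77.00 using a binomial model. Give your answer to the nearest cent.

$7.08

Risk-neutral probability p = (e^0.09 − 0.75)/(1.3 − 0.75) = 0.3442/0.5500 = 0.6258
Terminal stock prices: S_uuu = 153.8, S_uud = 88.73, S_udd = 51.19, S_ddd = 29.53
Terminal payoffs (K − S): max(-76.79, 0) = 0, max(-11.73, 0) = 0, max(25.81, 0) = 25.81, max(47.47, 0) = 47.47
Node uu (S = 118.3): V_uu = e^(−0.09)·[0.6258·0.0000 + 0.3742·0.0000] = 0.0000
Node ud (S = 68.25): V_ud = e^(−0.09)·[0.6258·0.0000 + 0.3742·25.8125] = 8.8284
Node dd (S = 39.38): V_dd = e^(−0.09)·[0.6258·25.8125 + 0.3742·47.4688] = 30.9977
Node u (S = 91): V_u = e^(−0.09)·[0.6258·0.0000 + 0.3742·8.8284] = 3.0195
Node d (S = 52.5): V_d = e^(−0.09)·[0.6258·8.8284 + 0.3742·30.9977] = 15.6509
Node 0 (S = 70): V_0 = e^(−0.09)·[0.6258·3.0195 + 0.3742·15.6509] = 7.0798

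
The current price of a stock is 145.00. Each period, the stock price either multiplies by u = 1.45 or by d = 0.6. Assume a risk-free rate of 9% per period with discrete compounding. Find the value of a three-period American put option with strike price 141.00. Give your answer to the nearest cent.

Risk-neutral probability p = (1 + 0.09 − 0.6)/(1.45 − 0.6) = 0.4900/0.8500 = 0.5765
Terminal stock prices: S_uuu = 442.1, S_uud = 182.9, S_udd = 75.69, S_ddd = 31.32
Terminal payoffs (K − S): max(-301.1, 0) = 0, max(-41.92, 0) = 0, max(65.31, 0) = 65.31, max(109.7, 0) = 109.7
Node uu (S = 304.9): continuation = 1/1.09·[0.5765·0.0000 + 0.4235·0.0000] = 0.0000; exercise value = 0.0000 ≤ continuation, so V_uu = 0.0000
Node ud (S = 126.1): continuation = 1/1.09·[0.5765·0.0000 + 0.4235·65.3100] = 25.3768; exercise value = 14.8500 ≤ continuation, so V_ud = 25.3768
Node dd (S = 52.2): continuation = 1/1.09·[0.5765·65.3100 + 0.4235·109.6800] = 77.1578; exercise value = 88.8000 > continuation, so V_dd = 88.8000 (exercise)
Node u (S = 210.2): continuation = 1/1.09·[0.5765·0.0000 + 0.4235·25.3768] = 9.8604; exercise value = 0.0000 ≤ continuation, so V_u = 9.8604
Node d (S = 87): continuation = 1/1.09·[0.5765·25.3768 + 0.4235·88.8000] = 47.9251; exercise value = 54.0000 > continuation, so V_d = 54.0000 (exercise)
Node 0 (S = 145): continuation = 1/1.09·[0.5765·9.8604 + 0.4235·54.0000] = 26.1971; exercise value = 0.0000 ≤ continuation, so V_0 = 26.1971

26.20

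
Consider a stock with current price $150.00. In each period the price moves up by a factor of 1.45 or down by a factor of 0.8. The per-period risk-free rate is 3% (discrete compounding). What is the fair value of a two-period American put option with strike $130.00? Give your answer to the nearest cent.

Risk-neutral probability p = (1 + 0.03 − 0.8)/(1.45 − 0.8) = 0.2300/0.6500 = 0.3538
Terminal stock prices: S_uu = 315.4, S_ud = 174, S_dd = 96
Terminal payoffs (K − S): max(-185.4, 0) = 0, max(-44, 0) = 0, max(34, 0) = 34
Node u (S = 217.5): continuation = 1/1.03·[0.3538·0.0000 + 0.6462·0.0000] = 0.0000; exercise value = 0.0000 ≤ continuation, so V_u = 0.0000
Node d (S = 120): continuation = 1/1.03·[0.3538·0.0000 + 0.6462·34.0000] = 21.3294; exercise value = 10.0000 ≤ continuation, so V_d = 21.3294
Node 0 (S = 150): continuation = 1/1.03·[0.3538·0.0000 + 0.6462·21.3294] = 13.3806; exercise value = 0.0000 ≤ continuation, so V_0 = 13.3806

$13.38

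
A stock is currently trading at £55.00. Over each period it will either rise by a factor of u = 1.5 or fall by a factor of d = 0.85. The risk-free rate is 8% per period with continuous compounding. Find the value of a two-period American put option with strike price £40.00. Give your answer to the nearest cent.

£0.09

Risk-neutral probability p = (e^0.08 − 0.85)/(1.5 − 0.85) = 0.2333/0.6500 = 0.3589
Terminal stock prices: S_uu = 123.8, S_ud = 70.12, S_dd = 39.74
Terminal payoffs (K − S): max(-83.75, 0) = 0, max(-30.12, 0) = 0, max(0.2625, 0) = 0.2625
Node u (S = 82.5): continuation = e^(−0.08)·[0.3589·0.0000 + 0.6411·0.0000] = 0.0000; exercise value = 0.0000 ≤ continuation, so V_u = 0.0000
Node d (S = 46.75): continuation = e^(−0.08)·[0.3589·0.0000 + 0.6411·0.2625] = 0.1553; exercise value = 0.0000 ≤ continuation, so V_d = 0.1553
Node 0 (S = 55): continuation = e^(−0.08)·[0.3589·0.0000 + 0.6411·0.1553] = 0.0919; exercise value = 0.0000 ≤ continuation, so V_0 = 0.0919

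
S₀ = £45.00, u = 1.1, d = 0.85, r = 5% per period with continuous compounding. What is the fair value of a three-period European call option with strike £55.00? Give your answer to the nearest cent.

£2.20

Risk-neutral probability p = (e^0.05 − 0.85)/(1.1 − 0.85) = 0.2013/0.2500 = 0.8051
Terminal stock prices: S_uuu = 59.9, S_uud = 46.28, S_udd = 35.76, S_ddd = 27.64
Terminal payoffs (S − K): max(4.895, 0) = 4.895, max(-8.717, 0) = 0, max(-19.24, 0) = 0, max(-27.36, 0) = 0
Node uu (S = 54.45): V_uu = e^(−0.05)·[0.8051·4.8950 + 0.1949·0.0000] = 3.7487
Node ud (S = 42.08): V_ud = e^(−0.05)·[0.8051·0.0000 + 0.1949·0.0000] = 0.0000
Node dd (S = 32.51): V_dd = e^(−0.05)·[0.8051·0.0000 + 0.1949·0.0000] = 0.0000
Node u (S = 49.5): V_u = e^(−0.05)·[0.8051·3.7487 + 0.1949·0.0000] = 2.8708
Node d (S = 38.25): V_d = e^(−0.05)·[0.8051·0.0000 + 0.1949·0.0000] = 0.0000
Node 0 (S = 45): V_0 = e^(−0.05)·[0.8051·2.8708 + 0.1949·0.0000] = 2.1985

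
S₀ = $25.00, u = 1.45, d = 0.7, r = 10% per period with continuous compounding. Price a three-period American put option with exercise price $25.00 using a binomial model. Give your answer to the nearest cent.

Risk-neutral probability p = (e^0.1 − 0.7)/(1.45 − 0.7) = 0.4052/0.7500 = 0.5402
Terminal stock prices: S_uuu = 76.22, S_uud = 36.79, S_udd = 17.76, S_ddd = 8.575
Terminal payoffs (K − S): max(-51.22, 0) = 0, max(-11.79, 0) = 0, max(7.238, 0) = 7.238, max(16.43, 0) = 16.43
Node uu (S = 52.56): continuation = e^(−0.1)·[0.5402·0.0000 + 0.4598·0.0000] = 0.0000; exercise value = 0.0000 ≤ continuation, so V_uu = 0.0000
Node ud (S = 25.38): continuation = e^(−0.1)·[0.5402·0.0000 + 0.4598·7.2375] = 3.0109; exercise value = 0.0000 ≤ continuation, so V_ud = 3.0109
Node dd (S = 12.25): continuation = e^(−0.1)·[0.5402·7.2375 + 0.4598·16.4250] = 10.3709; exercise value = 12.7500 > continuation, so V_dd = 12.7500 (exercise)
Node u (S = 36.25): continuation = e^(−0.1)·[0.5402·0.0000 + 0.4598·3.0109] = 1.2526; exercise value = 0.0000 ≤ continuation, so V_u = 1.2526
Node d (S = 17.5): continuation = e^(−0.1)·[0.5402·3.0109 + 0.4598·12.7500] = 6.7760; exercise value = 7.5000 > continuation, so V_d = 7.5000 (exercise)
Node 0 (S = 25): continuation = e^(−0.1)·[0.5402·1.2526 + 0.4598·7.5000] = 3.7324; exercise value = 0.0000 ≤ continuation, so V_0 = 3.7324

$3.73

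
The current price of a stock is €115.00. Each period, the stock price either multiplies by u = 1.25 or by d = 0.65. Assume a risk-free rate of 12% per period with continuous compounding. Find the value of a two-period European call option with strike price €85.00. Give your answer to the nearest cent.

Risk-neutral probability p = (e^0.12 − 0.65)/(1.25 − 0.65) = 0.4775/0.6000 = 0.7958
Terminal stock prices: S_uu = 179.7, S_ud = 93.44, S_dd = 48.59
Terminal payoffs (S − K): max(94.69, 0) = 94.69, max(8.438, 0) = 8.438, max(-36.41, 0) = 0
Node u (S = 143.8): V_u = e^(−0.12)·[0.7958·94.6875 + 0.2042·8.4375] = 68.3618
Node d (S = 74.75): V_d = e^(−0.12)·[0.7958·8.4375 + 0.2042·0.0000] = 5.9555
Node 0 (S = 115): V_0 = e^(−0.12)·[0.7958·68.3618 + 0.2042·5.9555] = 49.3307

€49.33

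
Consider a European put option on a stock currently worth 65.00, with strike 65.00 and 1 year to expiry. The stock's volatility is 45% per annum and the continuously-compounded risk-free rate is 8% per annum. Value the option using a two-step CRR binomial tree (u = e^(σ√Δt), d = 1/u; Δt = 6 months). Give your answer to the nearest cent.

CRR parameters: u = e^(σ√Δt) = e^(0.45·√0.5) = 1.3746, d = 1/u = 0.7275
Per-period rate: rΔt = 0.08·0.5 = 0.04, so R = e^0.04 = 1.0408
Risk-neutral probability p = (e^0.04 − 0.7275)/(1.3746 − 0.7275) = 0.3134/0.6472 = 0.4842
Terminal stock prices: S_uu = 122.8, S_ud = 65, S_dd = 34.4
Terminal payoffs (K − S): max(-57.83, 0) = 0, max(0, 0) = 0, max(30.6, 0) = 30.6
Node u (S = 89.35): V_u = e^(−0.04)·[0.4842·0.0000 + 0.5158·0.0000] = 0.0000
Node d (S = 47.28): V_d = e^(−0.04)·[0.4842·0.0000 + 0.5158·30.6022] = 15.1665
Node 0 (S = 65): V_0 = e^(−0.04)·[0.4842·0.0000 + 0.5158·15.1665] = 7.5165

7.52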